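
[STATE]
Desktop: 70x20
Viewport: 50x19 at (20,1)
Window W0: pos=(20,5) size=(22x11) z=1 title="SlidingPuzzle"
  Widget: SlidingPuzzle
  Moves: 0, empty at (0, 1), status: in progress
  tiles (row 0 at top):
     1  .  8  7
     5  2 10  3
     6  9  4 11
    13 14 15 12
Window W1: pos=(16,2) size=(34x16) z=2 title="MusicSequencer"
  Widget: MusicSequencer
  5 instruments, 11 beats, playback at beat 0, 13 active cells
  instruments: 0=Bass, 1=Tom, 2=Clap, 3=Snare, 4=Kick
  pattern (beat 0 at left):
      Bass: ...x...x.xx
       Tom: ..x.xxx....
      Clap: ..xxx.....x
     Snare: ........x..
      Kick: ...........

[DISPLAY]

                                                  
━━━━━━━━━━━━━━━━━━━━━━━━━━━━━┓                    
sicSequencer                 ┃                    
─────────────────────────────┨                    
   ▼1234567890               ┃                    
ass···█···█·██               ┃                    
Tom··█·███····               ┃                    
lap··███·····█               ┃                    
are········█··               ┃                    
ick···········               ┃                    
                             ┃                    
                             ┃                    
                             ┃                    
                             ┃                    
                             ┃                    
                             ┃                    
━━━━━━━━━━━━━━━━━━━━━━━━━━━━━┛                    
                                                  
                                                  


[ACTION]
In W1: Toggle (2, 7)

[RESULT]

                                                  
━━━━━━━━━━━━━━━━━━━━━━━━━━━━━┓                    
sicSequencer                 ┃                    
─────────────────────────────┨                    
   ▼1234567890               ┃                    
ass···█···█·██               ┃                    
Tom··█·███····               ┃                    
lap··███··█··█               ┃                    
are········█··               ┃                    
ick···········               ┃                    
                             ┃                    
                             ┃                    
                             ┃                    
                             ┃                    
                             ┃                    
                             ┃                    
━━━━━━━━━━━━━━━━━━━━━━━━━━━━━┛                    
                                                  
                                                  


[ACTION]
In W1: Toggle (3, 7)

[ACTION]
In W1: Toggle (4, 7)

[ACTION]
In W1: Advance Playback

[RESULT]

                                                  
━━━━━━━━━━━━━━━━━━━━━━━━━━━━━┓                    
sicSequencer                 ┃                    
─────────────────────────────┨                    
   0▼234567890               ┃                    
ass···█···█·██               ┃                    
Tom··█·███····               ┃                    
lap··███··█··█               ┃                    
are·······██··               ┃                    
ick·······█···               ┃                    
                             ┃                    
                             ┃                    
                             ┃                    
                             ┃                    
                             ┃                    
                             ┃                    
━━━━━━━━━━━━━━━━━━━━━━━━━━━━━┛                    
                                                  
                                                  


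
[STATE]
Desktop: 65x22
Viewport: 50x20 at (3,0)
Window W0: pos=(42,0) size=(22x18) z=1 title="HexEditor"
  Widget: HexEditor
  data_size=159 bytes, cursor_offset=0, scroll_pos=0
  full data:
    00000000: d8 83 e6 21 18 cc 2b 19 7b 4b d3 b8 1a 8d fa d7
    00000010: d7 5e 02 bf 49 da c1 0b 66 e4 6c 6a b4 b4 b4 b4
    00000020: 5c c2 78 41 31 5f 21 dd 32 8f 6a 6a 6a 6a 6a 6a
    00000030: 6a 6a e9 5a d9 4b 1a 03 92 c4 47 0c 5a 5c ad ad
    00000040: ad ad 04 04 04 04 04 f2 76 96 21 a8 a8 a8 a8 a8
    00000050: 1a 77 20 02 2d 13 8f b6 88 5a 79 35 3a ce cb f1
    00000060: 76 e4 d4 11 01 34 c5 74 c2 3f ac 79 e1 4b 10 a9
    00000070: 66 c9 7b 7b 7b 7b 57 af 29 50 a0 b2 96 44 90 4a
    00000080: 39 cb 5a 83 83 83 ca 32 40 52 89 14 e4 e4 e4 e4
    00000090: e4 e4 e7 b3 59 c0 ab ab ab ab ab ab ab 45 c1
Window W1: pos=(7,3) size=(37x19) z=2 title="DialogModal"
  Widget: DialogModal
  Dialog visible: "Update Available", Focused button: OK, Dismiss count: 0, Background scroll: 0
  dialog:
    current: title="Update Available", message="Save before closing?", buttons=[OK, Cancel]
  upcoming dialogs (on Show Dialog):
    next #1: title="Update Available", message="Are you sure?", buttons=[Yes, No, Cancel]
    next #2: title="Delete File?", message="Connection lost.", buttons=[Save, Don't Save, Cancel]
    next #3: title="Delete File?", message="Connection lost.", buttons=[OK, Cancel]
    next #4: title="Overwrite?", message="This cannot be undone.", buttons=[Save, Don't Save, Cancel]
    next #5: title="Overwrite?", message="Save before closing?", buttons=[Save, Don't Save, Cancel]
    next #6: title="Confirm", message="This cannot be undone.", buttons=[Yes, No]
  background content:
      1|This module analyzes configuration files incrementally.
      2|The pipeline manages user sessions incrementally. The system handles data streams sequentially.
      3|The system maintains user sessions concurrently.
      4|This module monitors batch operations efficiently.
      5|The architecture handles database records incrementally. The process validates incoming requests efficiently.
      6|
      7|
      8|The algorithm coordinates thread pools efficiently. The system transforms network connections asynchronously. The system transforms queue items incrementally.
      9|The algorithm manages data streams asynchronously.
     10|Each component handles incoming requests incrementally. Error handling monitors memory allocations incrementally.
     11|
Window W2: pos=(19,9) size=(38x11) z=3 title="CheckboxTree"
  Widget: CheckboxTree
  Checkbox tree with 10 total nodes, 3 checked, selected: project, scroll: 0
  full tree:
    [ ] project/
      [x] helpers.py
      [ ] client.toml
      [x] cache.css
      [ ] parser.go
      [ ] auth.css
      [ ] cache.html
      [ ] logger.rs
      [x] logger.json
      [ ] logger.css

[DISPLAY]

                                       ┏━━━━━━━━━━
                                       ┃ HexEditor
                                       ┠──────────
    ┏━━━━━━━━━━━━━━━━━━━━━━━━━━━━━━━━━━━┓0000000  
    ┃ DialogModal                       ┃0000010  
    ┠───────────────────────────────────┨0000020  
    ┃This module analyzes configuration ┃0000030  
    ┃The pipeline manages user sessions ┃0000040  
    ┃The system maintains user sessions ┃0000050  
    ┃This module┏━━━━━━━━━━━━━━━━━━━━━━━━━━━━━━━━━
    ┃The archite┃ CheckboxTree                    
    ┃     ┌─────┠─────────────────────────────────
    ┃     │   Up┃>[-] project/                    
    ┃The a│ Save┃   [x] helpers.py                
    ┃The a│    [┃   [ ] client.toml               
    ┃Each └─────┃   [x] cache.css                 
    ┃           ┃   [ ] parser.go                 
    ┃           ┃   [ ] auth.css                  
    ┃           ┃   [ ] cache.html                
    ┃           ┗━━━━━━━━━━━━━━━━━━━━━━━━━━━━━━━━━


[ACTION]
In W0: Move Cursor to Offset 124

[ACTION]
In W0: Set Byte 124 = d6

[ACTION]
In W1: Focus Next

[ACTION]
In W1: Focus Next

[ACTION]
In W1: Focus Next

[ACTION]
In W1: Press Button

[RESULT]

                                       ┏━━━━━━━━━━
                                       ┃ HexEditor
                                       ┠──────────
    ┏━━━━━━━━━━━━━━━━━━━━━━━━━━━━━━━━━━━┓0000000  
    ┃ DialogModal                       ┃0000010  
    ┠───────────────────────────────────┨0000020  
    ┃This module analyzes configuration ┃0000030  
    ┃The pipeline manages user sessions ┃0000040  
    ┃The system maintains user sessions ┃0000050  
    ┃This module┏━━━━━━━━━━━━━━━━━━━━━━━━━━━━━━━━━
    ┃The archite┃ CheckboxTree                    
    ┃           ┠─────────────────────────────────
    ┃           ┃>[-] project/                    
    ┃The algorit┃   [x] helpers.py                
    ┃The algorit┃   [ ] client.toml               
    ┃Each compon┃   [x] cache.css                 
    ┃           ┃   [ ] parser.go                 
    ┃           ┃   [ ] auth.css                  
    ┃           ┃   [ ] cache.html                
    ┃           ┗━━━━━━━━━━━━━━━━━━━━━━━━━━━━━━━━━


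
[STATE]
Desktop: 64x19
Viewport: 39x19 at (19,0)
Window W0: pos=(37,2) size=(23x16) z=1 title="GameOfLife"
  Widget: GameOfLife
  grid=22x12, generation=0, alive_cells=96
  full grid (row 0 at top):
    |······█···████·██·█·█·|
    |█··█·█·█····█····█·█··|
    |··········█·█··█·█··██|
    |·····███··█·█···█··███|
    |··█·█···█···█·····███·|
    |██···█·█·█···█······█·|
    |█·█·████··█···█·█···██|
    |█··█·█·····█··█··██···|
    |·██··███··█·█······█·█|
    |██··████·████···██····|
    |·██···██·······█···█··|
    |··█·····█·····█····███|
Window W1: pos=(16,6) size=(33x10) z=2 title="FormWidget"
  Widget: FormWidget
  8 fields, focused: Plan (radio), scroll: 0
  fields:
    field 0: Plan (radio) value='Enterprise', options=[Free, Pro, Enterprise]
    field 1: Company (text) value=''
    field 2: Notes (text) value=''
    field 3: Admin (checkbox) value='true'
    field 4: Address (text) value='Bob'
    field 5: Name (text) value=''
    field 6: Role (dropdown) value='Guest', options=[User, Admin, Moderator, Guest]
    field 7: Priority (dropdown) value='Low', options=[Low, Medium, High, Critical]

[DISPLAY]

                                       
                                       
                  ┏━━━━━━━━━━━━━━━━━━━━
                  ┃ GameOfLife         
                  ┠────────────────────
                  ┃Gen: 0              
━━━━━━━━━━━━━━━━━━━━━━━━━━━━━┓███·██·█·
ormWidget                    ┃·█····█·█
─────────────────────────────┨·█··█·█··
Plan:       ( ) Free  ( ) Pro┃·█···█··█
Company:    [               ]┃·█·····██
Notes:      [               ]┃··█······
Admin:      [x]              ┃···█·█···
Address:    [Bob            ]┃█··█··██·
Name:       [               ]┃·█······█
━━━━━━━━━━━━━━━━━━━━━━━━━━━━━┛██···██··
                  ┃·██···██·······█···█
                  ┗━━━━━━━━━━━━━━━━━━━━
                                       


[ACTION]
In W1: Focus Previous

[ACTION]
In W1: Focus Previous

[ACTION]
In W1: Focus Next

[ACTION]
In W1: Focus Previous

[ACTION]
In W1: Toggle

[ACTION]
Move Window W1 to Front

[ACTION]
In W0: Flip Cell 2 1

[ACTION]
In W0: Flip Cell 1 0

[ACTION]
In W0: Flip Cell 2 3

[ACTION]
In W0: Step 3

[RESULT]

                                       
                                       
                  ┏━━━━━━━━━━━━━━━━━━━━
                  ┃ GameOfLife         
                  ┠────────────────────
                  ┃Gen: 3              
━━━━━━━━━━━━━━━━━━━━━━━━━━━━━┓·██··█·██
ormWidget                    ┃······█·█
─────────────────────────────┨█·█···█·█
Plan:       ( ) Free  ( ) Pro┃·███···█·
Company:    [               ]┃█···██···
Notes:      [               ]┃█··█·██·█
Admin:      [x]              ┃···█··█··
Address:    [Bob            ]┃█·█···█·█
Name:       [               ]┃█·█····██
━━━━━━━━━━━━━━━━━━━━━━━━━━━━━┛·██·····█
                  ┃·██·█····████··██·█·
                  ┗━━━━━━━━━━━━━━━━━━━━
                                       


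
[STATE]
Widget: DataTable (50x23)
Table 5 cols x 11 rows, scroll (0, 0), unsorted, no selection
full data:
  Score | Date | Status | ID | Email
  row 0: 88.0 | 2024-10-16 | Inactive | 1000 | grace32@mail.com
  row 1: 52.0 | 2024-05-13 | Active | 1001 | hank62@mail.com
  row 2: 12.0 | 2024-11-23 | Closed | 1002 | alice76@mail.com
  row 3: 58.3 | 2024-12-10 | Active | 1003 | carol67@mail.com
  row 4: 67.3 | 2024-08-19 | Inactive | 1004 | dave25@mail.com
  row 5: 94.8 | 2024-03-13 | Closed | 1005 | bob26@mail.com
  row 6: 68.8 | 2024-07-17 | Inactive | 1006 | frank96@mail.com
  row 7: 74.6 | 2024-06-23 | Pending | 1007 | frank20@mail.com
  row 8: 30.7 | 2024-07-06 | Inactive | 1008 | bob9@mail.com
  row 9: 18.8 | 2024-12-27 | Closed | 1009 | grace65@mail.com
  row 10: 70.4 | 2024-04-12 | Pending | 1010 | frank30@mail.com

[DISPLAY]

Score│Date      │Status  │ID  │Email              
─────┼──────────┼────────┼────┼────────────────   
88.0 │2024-10-16│Inactive│1000│grace32@mail.com   
52.0 │2024-05-13│Active  │1001│hank62@mail.com    
12.0 │2024-11-23│Closed  │1002│alice76@mail.com   
58.3 │2024-12-10│Active  │1003│carol67@mail.com   
67.3 │2024-08-19│Inactive│1004│dave25@mail.com    
94.8 │2024-03-13│Closed  │1005│bob26@mail.com     
68.8 │2024-07-17│Inactive│1006│frank96@mail.com   
74.6 │2024-06-23│Pending │1007│frank20@mail.com   
30.7 │2024-07-06│Inactive│1008│bob9@mail.com      
18.8 │2024-12-27│Closed  │1009│grace65@mail.com   
70.4 │2024-04-12│Pending │1010│frank30@mail.com   
                                                  
                                                  
                                                  
                                                  
                                                  
                                                  
                                                  
                                                  
                                                  
                                                  


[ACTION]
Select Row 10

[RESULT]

Score│Date      │Status  │ID  │Email              
─────┼──────────┼────────┼────┼────────────────   
88.0 │2024-10-16│Inactive│1000│grace32@mail.com   
52.0 │2024-05-13│Active  │1001│hank62@mail.com    
12.0 │2024-11-23│Closed  │1002│alice76@mail.com   
58.3 │2024-12-10│Active  │1003│carol67@mail.com   
67.3 │2024-08-19│Inactive│1004│dave25@mail.com    
94.8 │2024-03-13│Closed  │1005│bob26@mail.com     
68.8 │2024-07-17│Inactive│1006│frank96@mail.com   
74.6 │2024-06-23│Pending │1007│frank20@mail.com   
30.7 │2024-07-06│Inactive│1008│bob9@mail.com      
18.8 │2024-12-27│Closed  │1009│grace65@mail.com   
>0.4 │2024-04-12│Pending │1010│frank30@mail.com   
                                                  
                                                  
                                                  
                                                  
                                                  
                                                  
                                                  
                                                  
                                                  
                                                  


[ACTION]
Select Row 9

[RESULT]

Score│Date      │Status  │ID  │Email              
─────┼──────────┼────────┼────┼────────────────   
88.0 │2024-10-16│Inactive│1000│grace32@mail.com   
52.0 │2024-05-13│Active  │1001│hank62@mail.com    
12.0 │2024-11-23│Closed  │1002│alice76@mail.com   
58.3 │2024-12-10│Active  │1003│carol67@mail.com   
67.3 │2024-08-19│Inactive│1004│dave25@mail.com    
94.8 │2024-03-13│Closed  │1005│bob26@mail.com     
68.8 │2024-07-17│Inactive│1006│frank96@mail.com   
74.6 │2024-06-23│Pending │1007│frank20@mail.com   
30.7 │2024-07-06│Inactive│1008│bob9@mail.com      
>8.8 │2024-12-27│Closed  │1009│grace65@mail.com   
70.4 │2024-04-12│Pending │1010│frank30@mail.com   
                                                  
                                                  
                                                  
                                                  
                                                  
                                                  
                                                  
                                                  
                                                  
                                                  


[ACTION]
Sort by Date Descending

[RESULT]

Score│Date     ▼│Status  │ID  │Email              
─────┼──────────┼────────┼────┼────────────────   
18.8 │2024-12-27│Closed  │1009│grace65@mail.com   
58.3 │2024-12-10│Active  │1003│carol67@mail.com   
12.0 │2024-11-23│Closed  │1002│alice76@mail.com   
88.0 │2024-10-16│Inactive│1000│grace32@mail.com   
67.3 │2024-08-19│Inactive│1004│dave25@mail.com    
68.8 │2024-07-17│Inactive│1006│frank96@mail.com   
30.7 │2024-07-06│Inactive│1008│bob9@mail.com      
74.6 │2024-06-23│Pending │1007│frank20@mail.com   
52.0 │2024-05-13│Active  │1001│hank62@mail.com    
>0.4 │2024-04-12│Pending │1010│frank30@mail.com   
94.8 │2024-03-13│Closed  │1005│bob26@mail.com     
                                                  
                                                  
                                                  
                                                  
                                                  
                                                  
                                                  
                                                  
                                                  
                                                  


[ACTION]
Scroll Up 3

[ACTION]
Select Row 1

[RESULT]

Score│Date     ▼│Status  │ID  │Email              
─────┼──────────┼────────┼────┼────────────────   
18.8 │2024-12-27│Closed  │1009│grace65@mail.com   
>8.3 │2024-12-10│Active  │1003│carol67@mail.com   
12.0 │2024-11-23│Closed  │1002│alice76@mail.com   
88.0 │2024-10-16│Inactive│1000│grace32@mail.com   
67.3 │2024-08-19│Inactive│1004│dave25@mail.com    
68.8 │2024-07-17│Inactive│1006│frank96@mail.com   
30.7 │2024-07-06│Inactive│1008│bob9@mail.com      
74.6 │2024-06-23│Pending │1007│frank20@mail.com   
52.0 │2024-05-13│Active  │1001│hank62@mail.com    
70.4 │2024-04-12│Pending │1010│frank30@mail.com   
94.8 │2024-03-13│Closed  │1005│bob26@mail.com     
                                                  
                                                  
                                                  
                                                  
                                                  
                                                  
                                                  
                                                  
                                                  
                                                  


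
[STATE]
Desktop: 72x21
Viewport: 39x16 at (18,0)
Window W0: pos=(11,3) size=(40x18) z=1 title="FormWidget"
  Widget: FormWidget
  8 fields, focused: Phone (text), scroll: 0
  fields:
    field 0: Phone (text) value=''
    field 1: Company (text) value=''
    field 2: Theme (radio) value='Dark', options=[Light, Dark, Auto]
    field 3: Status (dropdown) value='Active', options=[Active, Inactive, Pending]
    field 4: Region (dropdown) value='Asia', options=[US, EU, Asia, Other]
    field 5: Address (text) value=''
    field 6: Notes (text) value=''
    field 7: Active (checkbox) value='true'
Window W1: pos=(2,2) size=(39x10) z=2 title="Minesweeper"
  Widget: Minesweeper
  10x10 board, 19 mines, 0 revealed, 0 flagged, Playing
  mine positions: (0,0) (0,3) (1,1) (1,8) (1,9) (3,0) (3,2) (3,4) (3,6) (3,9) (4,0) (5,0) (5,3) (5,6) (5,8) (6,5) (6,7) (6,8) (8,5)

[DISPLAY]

                                       
                                       
━━━━━━━━━━━━━━━━━━━━━━┓                
                      ┃━━━━━━━━━┓      
──────────────────────┨         ┃      
                      ┃─────────┨      
                      ┃        ]┃      
                      ┃        ]┃      
                      ┃Dark  ( )┃      
                      ┃       ▼]┃      
                      ┃       ▼]┃      
━━━━━━━━━━━━━━━━━━━━━━┛        ]┃      
s:      [                      ]┃      
ve:     [x]                     ┃      
                                ┃      
                                ┃      


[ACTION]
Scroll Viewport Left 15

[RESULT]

                                       
                                       
━━━━━━━━━━━━━━━━━━━━━━━━━━━━━━━━━━━━━┓ 
 Minesweeper                         ┃━
─────────────────────────────────────┨ 
■■■■■■■■■■                           ┃─
■■■■■■■■■■                           ┃ 
■■■■■■■■■■                           ┃ 
■■■■■■■■■■                           ┃D
■■■■■■■■■■                           ┃ 
■■■■■■■■■■                           ┃ 
━━━━━━━━━━━━━━━━━━━━━━━━━━━━━━━━━━━━━┛ 
        ┃  Notes:      [               
        ┃  Active:     [x]             
        ┃                              
        ┃                              


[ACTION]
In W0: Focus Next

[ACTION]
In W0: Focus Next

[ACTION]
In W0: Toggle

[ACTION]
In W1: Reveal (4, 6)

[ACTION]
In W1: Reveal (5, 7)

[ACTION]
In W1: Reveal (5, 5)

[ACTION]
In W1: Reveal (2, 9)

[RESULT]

                                       
                                       
━━━━━━━━━━━━━━━━━━━━━━━━━━━━━━━━━━━━━┓ 
 Minesweeper                         ┃━
─────────────────────────────────────┨ 
■■■■■■■■■■                           ┃─
■■■■■■■■■■                           ┃ 
■■■■■■■■■3                           ┃ 
■■■■■■■■■■                           ┃D
■■■■■■2■■■                           ┃ 
■■■■■2■4■■                           ┃ 
━━━━━━━━━━━━━━━━━━━━━━━━━━━━━━━━━━━━━┛ 
        ┃  Notes:      [               
        ┃  Active:     [x]             
        ┃                              
        ┃                              


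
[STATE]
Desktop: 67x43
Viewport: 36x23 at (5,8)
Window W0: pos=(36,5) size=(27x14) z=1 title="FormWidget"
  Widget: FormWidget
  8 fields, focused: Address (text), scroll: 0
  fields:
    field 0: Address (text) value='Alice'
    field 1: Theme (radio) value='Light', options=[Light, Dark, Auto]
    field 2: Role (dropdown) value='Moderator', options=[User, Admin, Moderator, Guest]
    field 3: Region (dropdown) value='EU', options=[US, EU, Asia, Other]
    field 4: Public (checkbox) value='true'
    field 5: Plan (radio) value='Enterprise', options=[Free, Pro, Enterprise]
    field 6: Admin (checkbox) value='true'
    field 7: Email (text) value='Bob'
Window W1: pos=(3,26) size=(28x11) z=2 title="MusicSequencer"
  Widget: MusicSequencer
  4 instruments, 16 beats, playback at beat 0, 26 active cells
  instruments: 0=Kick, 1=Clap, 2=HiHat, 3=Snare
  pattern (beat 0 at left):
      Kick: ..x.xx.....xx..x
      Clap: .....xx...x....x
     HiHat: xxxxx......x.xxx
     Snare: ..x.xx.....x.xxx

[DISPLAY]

                               ┃> Ad
                               ┃  Th
                               ┃  Ro
                               ┃  Re
                               ┃  Pu
                               ┃  Pl
                               ┃  Ad
                               ┃  Em
                               ┃    
                               ┃    
                               ┗━━━━
                                    
                                    
                                    
                                    
                                    
                                    
                                    
━━━━━━━━━━━━━━━━━━━━━━━━━┓          
MusicSequencer           ┃          
─────────────────────────┨          
     ▼123456789012345    ┃          
 Kick··█·██·····██··█    ┃          


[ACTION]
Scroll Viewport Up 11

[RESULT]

                                    
                                    
                                    
                                    
                                    
                               ┏━━━━
                               ┃ For
                               ┠────
                               ┃> Ad
                               ┃  Th
                               ┃  Ro
                               ┃  Re
                               ┃  Pu
                               ┃  Pl
                               ┃  Ad
                               ┃  Em
                               ┃    
                               ┃    
                               ┗━━━━
                                    
                                    
                                    
                                    


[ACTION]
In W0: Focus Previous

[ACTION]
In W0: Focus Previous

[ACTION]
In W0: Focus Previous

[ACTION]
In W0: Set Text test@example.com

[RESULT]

                                    
                                    
                                    
                                    
                                    
                               ┏━━━━
                               ┃ For
                               ┠────
                               ┃  Ad
                               ┃  Th
                               ┃  Ro
                               ┃  Re
                               ┃  Pu
                               ┃> Pl
                               ┃  Ad
                               ┃  Em
                               ┃    
                               ┃    
                               ┗━━━━
                                    
                                    
                                    
                                    


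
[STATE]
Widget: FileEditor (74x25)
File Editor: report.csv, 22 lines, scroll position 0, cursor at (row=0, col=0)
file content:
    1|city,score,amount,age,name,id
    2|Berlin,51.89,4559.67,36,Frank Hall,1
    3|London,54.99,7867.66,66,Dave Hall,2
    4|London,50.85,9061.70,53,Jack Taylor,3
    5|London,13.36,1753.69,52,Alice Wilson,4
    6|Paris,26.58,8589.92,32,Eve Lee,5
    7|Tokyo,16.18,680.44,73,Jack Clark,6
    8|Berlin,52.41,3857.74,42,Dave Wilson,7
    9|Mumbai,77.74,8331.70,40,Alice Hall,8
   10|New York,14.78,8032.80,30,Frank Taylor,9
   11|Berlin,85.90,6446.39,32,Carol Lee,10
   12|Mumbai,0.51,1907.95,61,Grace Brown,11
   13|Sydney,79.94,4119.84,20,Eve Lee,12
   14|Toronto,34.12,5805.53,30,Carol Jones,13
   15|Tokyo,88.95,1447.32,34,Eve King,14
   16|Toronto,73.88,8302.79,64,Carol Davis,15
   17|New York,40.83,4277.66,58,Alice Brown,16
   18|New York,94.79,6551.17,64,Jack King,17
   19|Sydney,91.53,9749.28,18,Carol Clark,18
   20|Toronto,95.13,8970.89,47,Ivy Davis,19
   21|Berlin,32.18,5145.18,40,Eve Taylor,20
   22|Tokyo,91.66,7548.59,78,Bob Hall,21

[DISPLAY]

█ity,score,amount,age,name,id                                            ▲
Berlin,51.89,4559.67,36,Frank Hall,1                                     █
London,54.99,7867.66,66,Dave Hall,2                                      ░
London,50.85,9061.70,53,Jack Taylor,3                                    ░
London,13.36,1753.69,52,Alice Wilson,4                                   ░
Paris,26.58,8589.92,32,Eve Lee,5                                         ░
Tokyo,16.18,680.44,73,Jack Clark,6                                       ░
Berlin,52.41,3857.74,42,Dave Wilson,7                                    ░
Mumbai,77.74,8331.70,40,Alice Hall,8                                     ░
New York,14.78,8032.80,30,Frank Taylor,9                                 ░
Berlin,85.90,6446.39,32,Carol Lee,10                                     ░
Mumbai,0.51,1907.95,61,Grace Brown,11                                    ░
Sydney,79.94,4119.84,20,Eve Lee,12                                       ░
Toronto,34.12,5805.53,30,Carol Jones,13                                  ░
Tokyo,88.95,1447.32,34,Eve King,14                                       ░
Toronto,73.88,8302.79,64,Carol Davis,15                                  ░
New York,40.83,4277.66,58,Alice Brown,16                                 ░
New York,94.79,6551.17,64,Jack King,17                                   ░
Sydney,91.53,9749.28,18,Carol Clark,18                                   ░
Toronto,95.13,8970.89,47,Ivy Davis,19                                    ░
Berlin,32.18,5145.18,40,Eve Taylor,20                                    ░
Tokyo,91.66,7548.59,78,Bob Hall,21                                       ░
                                                                         ░
                                                                         ░
                                                                         ▼


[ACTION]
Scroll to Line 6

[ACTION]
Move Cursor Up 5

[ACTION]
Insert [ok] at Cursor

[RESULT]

ok█ity,score,amount,age,name,id                                          ▲
Berlin,51.89,4559.67,36,Frank Hall,1                                     █
London,54.99,7867.66,66,Dave Hall,2                                      ░
London,50.85,9061.70,53,Jack Taylor,3                                    ░
London,13.36,1753.69,52,Alice Wilson,4                                   ░
Paris,26.58,8589.92,32,Eve Lee,5                                         ░
Tokyo,16.18,680.44,73,Jack Clark,6                                       ░
Berlin,52.41,3857.74,42,Dave Wilson,7                                    ░
Mumbai,77.74,8331.70,40,Alice Hall,8                                     ░
New York,14.78,8032.80,30,Frank Taylor,9                                 ░
Berlin,85.90,6446.39,32,Carol Lee,10                                     ░
Mumbai,0.51,1907.95,61,Grace Brown,11                                    ░
Sydney,79.94,4119.84,20,Eve Lee,12                                       ░
Toronto,34.12,5805.53,30,Carol Jones,13                                  ░
Tokyo,88.95,1447.32,34,Eve King,14                                       ░
Toronto,73.88,8302.79,64,Carol Davis,15                                  ░
New York,40.83,4277.66,58,Alice Brown,16                                 ░
New York,94.79,6551.17,64,Jack King,17                                   ░
Sydney,91.53,9749.28,18,Carol Clark,18                                   ░
Toronto,95.13,8970.89,47,Ivy Davis,19                                    ░
Berlin,32.18,5145.18,40,Eve Taylor,20                                    ░
Tokyo,91.66,7548.59,78,Bob Hall,21                                       ░
                                                                         ░
                                                                         ░
                                                                         ▼


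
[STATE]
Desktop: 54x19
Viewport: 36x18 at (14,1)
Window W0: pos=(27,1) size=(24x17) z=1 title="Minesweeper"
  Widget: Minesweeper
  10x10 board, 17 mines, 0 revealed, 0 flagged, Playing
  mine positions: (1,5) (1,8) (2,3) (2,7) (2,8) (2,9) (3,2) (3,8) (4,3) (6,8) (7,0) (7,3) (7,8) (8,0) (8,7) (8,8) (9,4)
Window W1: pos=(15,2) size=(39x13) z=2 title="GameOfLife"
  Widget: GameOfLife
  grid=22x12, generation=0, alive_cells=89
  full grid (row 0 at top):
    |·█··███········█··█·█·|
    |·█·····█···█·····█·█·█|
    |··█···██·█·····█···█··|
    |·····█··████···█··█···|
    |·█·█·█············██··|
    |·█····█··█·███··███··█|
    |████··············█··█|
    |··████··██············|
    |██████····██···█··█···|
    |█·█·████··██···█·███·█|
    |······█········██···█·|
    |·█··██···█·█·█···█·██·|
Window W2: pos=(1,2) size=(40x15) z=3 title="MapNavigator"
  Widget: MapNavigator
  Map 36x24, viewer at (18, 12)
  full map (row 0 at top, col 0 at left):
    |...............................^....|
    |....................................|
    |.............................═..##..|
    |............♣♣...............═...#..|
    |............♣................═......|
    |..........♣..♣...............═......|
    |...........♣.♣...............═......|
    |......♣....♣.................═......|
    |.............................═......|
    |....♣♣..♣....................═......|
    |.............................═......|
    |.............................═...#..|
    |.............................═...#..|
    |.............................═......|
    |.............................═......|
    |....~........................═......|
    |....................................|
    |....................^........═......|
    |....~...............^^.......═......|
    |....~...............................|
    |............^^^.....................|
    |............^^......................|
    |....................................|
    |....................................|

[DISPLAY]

             ┏━━━━━━━━━━━━━━━━━━━━━━
━━━━━━━━━━━━━━━━━━━━━━━━━━┓━━━━━━━━━
r                         ┃         
──────────────────────────┨─────────
♣.................═...... ┃         
..................═...... ┃         
..................═...... ┃         
..................═...... ┃         
..................═...#.. ┃         
.......@..........═...#.. ┃         
..................═...... ┃         
..................═...... ┃         
..................═...... ┃         
......................... ┃━━━━━━━━━
.........^........═...... ┃         
━━━━━━━━━━━━━━━━━━━━━━━━━━┛         
             ┗━━━━━━━━━━━━━━━━━━━━━━
                                    


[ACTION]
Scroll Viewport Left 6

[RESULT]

                   ┏━━━━━━━━━━━━━━━━
━━━━━━━━━━━━━━━━━━━━━━━━━━━━━━━━┓━━━
vigator                         ┃   
────────────────────────────────┨───
.♣....♣.................═...... ┃   
........................═...... ┃   
♣..♣....................═...... ┃   
........................═...... ┃   
........................═...#.. ┃   
.............@..........═...#.. ┃   
........................═...... ┃   
........................═...... ┃   
........................═...... ┃   
............................... ┃━━━
...............^........═...... ┃   
━━━━━━━━━━━━━━━━━━━━━━━━━━━━━━━━┛   
                   ┗━━━━━━━━━━━━━━━━
                                    


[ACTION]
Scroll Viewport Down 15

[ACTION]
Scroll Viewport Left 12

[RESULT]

                           ┏━━━━━━━━
 ┏━━━━━━━━━━━━━━━━━━━━━━━━━━━━━━━━━━
 ┃ MapNavigator                     
 ┠──────────────────────────────────
 ┃ ......♣....♣.................═...
 ┃ .............................═...
 ┃ ....♣♣..♣....................═...
 ┃ .............................═...
 ┃ .............................═...
 ┃ ..................@..........═...
 ┃ .............................═...
 ┃ .............................═...
 ┃ ....~........................═...
 ┃ .................................
 ┃ ....................^........═...
 ┗━━━━━━━━━━━━━━━━━━━━━━━━━━━━━━━━━━
                           ┗━━━━━━━━
                                    


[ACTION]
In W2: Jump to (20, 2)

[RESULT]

                           ┏━━━━━━━━
 ┏━━━━━━━━━━━━━━━━━━━━━━━━━━━━━━━━━━
 ┃ MapNavigator                     
 ┠──────────────────────────────────
 ┃                                  
 ┃                                  
 ┃                                  
 ┃..............................^...
 ┃..................................
 ┃...................@........═..##.
 ┃...........♣♣...............═...#.
 ┃...........♣................═.....
 ┃.........♣..♣...............═.....
 ┃..........♣.♣...............═.....
 ┃.....♣....♣.................═.....
 ┗━━━━━━━━━━━━━━━━━━━━━━━━━━━━━━━━━━
                           ┗━━━━━━━━
                                    


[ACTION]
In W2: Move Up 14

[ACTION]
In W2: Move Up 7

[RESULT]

                           ┏━━━━━━━━
 ┏━━━━━━━━━━━━━━━━━━━━━━━━━━━━━━━━━━
 ┃ MapNavigator                     
 ┠──────────────────────────────────
 ┃                                  
 ┃                                  
 ┃                                  
 ┃                                  
 ┃                                  
 ┃...................@..........^...
 ┃..................................
 ┃............................═..##.
 ┃...........♣♣...............═...#.
 ┃...........♣................═.....
 ┃.........♣..♣...............═.....
 ┗━━━━━━━━━━━━━━━━━━━━━━━━━━━━━━━━━━
                           ┗━━━━━━━━
                                    
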